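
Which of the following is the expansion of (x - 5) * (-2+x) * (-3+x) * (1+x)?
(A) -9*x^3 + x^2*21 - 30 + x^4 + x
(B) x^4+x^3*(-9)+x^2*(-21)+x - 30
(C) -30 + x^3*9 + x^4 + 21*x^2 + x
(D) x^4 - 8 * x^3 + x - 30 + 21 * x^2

Expanding (x - 5) * (-2+x) * (-3+x) * (1+x):
= -9*x^3 + x^2*21 - 30 + x^4 + x
A) -9*x^3 + x^2*21 - 30 + x^4 + x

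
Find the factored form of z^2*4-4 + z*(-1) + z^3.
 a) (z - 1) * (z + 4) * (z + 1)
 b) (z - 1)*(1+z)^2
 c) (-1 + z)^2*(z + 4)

We need to factor z^2*4-4 + z*(-1) + z^3.
The factored form is (z - 1) * (z + 4) * (z + 1).
a) (z - 1) * (z + 4) * (z + 1)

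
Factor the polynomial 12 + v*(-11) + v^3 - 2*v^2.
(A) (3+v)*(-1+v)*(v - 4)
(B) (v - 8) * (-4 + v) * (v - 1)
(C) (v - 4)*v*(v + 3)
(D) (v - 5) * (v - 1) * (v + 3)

We need to factor 12 + v*(-11) + v^3 - 2*v^2.
The factored form is (3+v)*(-1+v)*(v - 4).
A) (3+v)*(-1+v)*(v - 4)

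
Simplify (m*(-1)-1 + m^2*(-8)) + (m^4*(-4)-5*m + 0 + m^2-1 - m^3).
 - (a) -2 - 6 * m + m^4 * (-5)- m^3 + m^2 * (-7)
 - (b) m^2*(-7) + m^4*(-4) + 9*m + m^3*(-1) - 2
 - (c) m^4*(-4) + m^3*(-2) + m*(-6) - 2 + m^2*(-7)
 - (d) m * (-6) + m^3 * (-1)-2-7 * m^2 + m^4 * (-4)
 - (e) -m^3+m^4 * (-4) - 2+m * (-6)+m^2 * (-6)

Adding the polynomials and combining like terms:
(m*(-1) - 1 + m^2*(-8)) + (m^4*(-4) - 5*m + 0 + m^2 - 1 - m^3)
= m * (-6) + m^3 * (-1)-2-7 * m^2 + m^4 * (-4)
d) m * (-6) + m^3 * (-1)-2-7 * m^2 + m^4 * (-4)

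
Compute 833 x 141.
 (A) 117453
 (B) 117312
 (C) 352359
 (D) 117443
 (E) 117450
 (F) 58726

833 * 141 = 117453
A) 117453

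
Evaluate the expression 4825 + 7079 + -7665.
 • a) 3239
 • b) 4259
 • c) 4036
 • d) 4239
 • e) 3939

First: 4825 + 7079 = 11904
Then: 11904 + -7665 = 4239
d) 4239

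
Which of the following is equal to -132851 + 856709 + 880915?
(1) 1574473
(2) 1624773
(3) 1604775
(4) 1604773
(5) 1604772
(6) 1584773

First: -132851 + 856709 = 723858
Then: 723858 + 880915 = 1604773
4) 1604773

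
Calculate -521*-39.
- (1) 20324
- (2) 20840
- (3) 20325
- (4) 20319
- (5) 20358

-521 * -39 = 20319
4) 20319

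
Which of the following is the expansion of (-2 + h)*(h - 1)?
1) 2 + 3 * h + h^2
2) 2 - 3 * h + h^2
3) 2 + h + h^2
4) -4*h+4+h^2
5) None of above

Expanding (-2 + h)*(h - 1):
= 2 - 3 * h + h^2
2) 2 - 3 * h + h^2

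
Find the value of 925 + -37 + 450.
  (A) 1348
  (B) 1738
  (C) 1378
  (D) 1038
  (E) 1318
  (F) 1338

First: 925 + -37 = 888
Then: 888 + 450 = 1338
F) 1338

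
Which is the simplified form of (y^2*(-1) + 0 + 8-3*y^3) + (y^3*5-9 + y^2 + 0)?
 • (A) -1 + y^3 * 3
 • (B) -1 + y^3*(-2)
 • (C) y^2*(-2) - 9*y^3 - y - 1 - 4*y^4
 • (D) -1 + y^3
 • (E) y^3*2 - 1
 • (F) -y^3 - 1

Adding the polynomials and combining like terms:
(y^2*(-1) + 0 + 8 - 3*y^3) + (y^3*5 - 9 + y^2 + 0)
= y^3*2 - 1
E) y^3*2 - 1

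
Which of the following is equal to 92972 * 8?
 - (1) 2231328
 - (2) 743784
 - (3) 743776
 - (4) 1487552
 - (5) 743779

92972 * 8 = 743776
3) 743776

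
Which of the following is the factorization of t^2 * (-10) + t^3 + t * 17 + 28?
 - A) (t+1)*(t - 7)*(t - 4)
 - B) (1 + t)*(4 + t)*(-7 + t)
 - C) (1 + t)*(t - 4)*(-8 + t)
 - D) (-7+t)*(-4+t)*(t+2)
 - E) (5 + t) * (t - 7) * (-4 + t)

We need to factor t^2 * (-10) + t^3 + t * 17 + 28.
The factored form is (t+1)*(t - 7)*(t - 4).
A) (t+1)*(t - 7)*(t - 4)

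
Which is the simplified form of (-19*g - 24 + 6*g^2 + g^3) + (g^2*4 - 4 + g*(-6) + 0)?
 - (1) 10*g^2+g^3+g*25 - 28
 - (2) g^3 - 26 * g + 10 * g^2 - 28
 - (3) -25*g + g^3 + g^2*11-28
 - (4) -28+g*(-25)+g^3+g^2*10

Adding the polynomials and combining like terms:
(-19*g - 24 + 6*g^2 + g^3) + (g^2*4 - 4 + g*(-6) + 0)
= -28+g*(-25)+g^3+g^2*10
4) -28+g*(-25)+g^3+g^2*10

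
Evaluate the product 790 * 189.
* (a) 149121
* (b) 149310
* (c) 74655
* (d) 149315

790 * 189 = 149310
b) 149310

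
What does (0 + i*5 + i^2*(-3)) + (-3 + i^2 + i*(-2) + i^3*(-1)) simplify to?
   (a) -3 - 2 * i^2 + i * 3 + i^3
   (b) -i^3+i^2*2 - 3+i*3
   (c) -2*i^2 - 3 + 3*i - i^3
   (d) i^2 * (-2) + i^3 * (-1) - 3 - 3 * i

Adding the polynomials and combining like terms:
(0 + i*5 + i^2*(-3)) + (-3 + i^2 + i*(-2) + i^3*(-1))
= -2*i^2 - 3 + 3*i - i^3
c) -2*i^2 - 3 + 3*i - i^3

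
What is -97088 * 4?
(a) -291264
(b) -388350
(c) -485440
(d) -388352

-97088 * 4 = -388352
d) -388352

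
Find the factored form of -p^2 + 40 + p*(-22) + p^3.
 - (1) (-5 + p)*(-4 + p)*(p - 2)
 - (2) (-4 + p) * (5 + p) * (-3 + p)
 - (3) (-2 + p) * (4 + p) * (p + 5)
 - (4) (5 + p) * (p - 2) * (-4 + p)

We need to factor -p^2 + 40 + p*(-22) + p^3.
The factored form is (5 + p) * (p - 2) * (-4 + p).
4) (5 + p) * (p - 2) * (-4 + p)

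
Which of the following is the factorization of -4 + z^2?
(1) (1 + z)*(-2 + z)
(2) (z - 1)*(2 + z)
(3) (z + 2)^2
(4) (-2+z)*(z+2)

We need to factor -4 + z^2.
The factored form is (-2+z)*(z+2).
4) (-2+z)*(z+2)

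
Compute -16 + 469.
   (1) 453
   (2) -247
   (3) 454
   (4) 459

-16 + 469 = 453
1) 453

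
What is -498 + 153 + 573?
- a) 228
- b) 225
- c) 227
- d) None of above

First: -498 + 153 = -345
Then: -345 + 573 = 228
a) 228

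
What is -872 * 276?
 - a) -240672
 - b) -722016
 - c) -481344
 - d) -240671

-872 * 276 = -240672
a) -240672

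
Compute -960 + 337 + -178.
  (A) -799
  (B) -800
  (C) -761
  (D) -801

First: -960 + 337 = -623
Then: -623 + -178 = -801
D) -801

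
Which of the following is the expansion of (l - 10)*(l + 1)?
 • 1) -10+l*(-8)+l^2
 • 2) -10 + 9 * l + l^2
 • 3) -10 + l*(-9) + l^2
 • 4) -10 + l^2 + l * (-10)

Expanding (l - 10)*(l + 1):
= -10 + l*(-9) + l^2
3) -10 + l*(-9) + l^2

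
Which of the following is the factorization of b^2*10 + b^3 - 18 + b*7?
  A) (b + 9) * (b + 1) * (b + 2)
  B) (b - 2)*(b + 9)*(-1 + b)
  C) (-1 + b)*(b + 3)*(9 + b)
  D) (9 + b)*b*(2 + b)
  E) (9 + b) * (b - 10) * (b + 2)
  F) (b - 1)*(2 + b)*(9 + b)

We need to factor b^2*10 + b^3 - 18 + b*7.
The factored form is (b - 1)*(2 + b)*(9 + b).
F) (b - 1)*(2 + b)*(9 + b)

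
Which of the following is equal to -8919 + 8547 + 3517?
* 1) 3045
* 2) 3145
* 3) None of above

First: -8919 + 8547 = -372
Then: -372 + 3517 = 3145
2) 3145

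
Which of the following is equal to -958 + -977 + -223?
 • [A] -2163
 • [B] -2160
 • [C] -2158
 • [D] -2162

First: -958 + -977 = -1935
Then: -1935 + -223 = -2158
C) -2158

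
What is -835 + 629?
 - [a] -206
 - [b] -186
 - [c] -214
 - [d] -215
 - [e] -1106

-835 + 629 = -206
a) -206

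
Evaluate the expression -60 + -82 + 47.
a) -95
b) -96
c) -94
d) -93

First: -60 + -82 = -142
Then: -142 + 47 = -95
a) -95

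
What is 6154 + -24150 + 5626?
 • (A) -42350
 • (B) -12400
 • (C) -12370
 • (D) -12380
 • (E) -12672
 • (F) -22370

First: 6154 + -24150 = -17996
Then: -17996 + 5626 = -12370
C) -12370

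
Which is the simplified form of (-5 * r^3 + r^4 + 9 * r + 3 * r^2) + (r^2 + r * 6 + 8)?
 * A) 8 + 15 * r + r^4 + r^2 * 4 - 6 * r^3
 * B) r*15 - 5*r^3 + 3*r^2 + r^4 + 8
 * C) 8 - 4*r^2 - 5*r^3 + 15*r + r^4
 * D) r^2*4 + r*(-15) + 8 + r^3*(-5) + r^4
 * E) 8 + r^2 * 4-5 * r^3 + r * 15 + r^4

Adding the polynomials and combining like terms:
(-5*r^3 + r^4 + 9*r + 3*r^2) + (r^2 + r*6 + 8)
= 8 + r^2 * 4-5 * r^3 + r * 15 + r^4
E) 8 + r^2 * 4-5 * r^3 + r * 15 + r^4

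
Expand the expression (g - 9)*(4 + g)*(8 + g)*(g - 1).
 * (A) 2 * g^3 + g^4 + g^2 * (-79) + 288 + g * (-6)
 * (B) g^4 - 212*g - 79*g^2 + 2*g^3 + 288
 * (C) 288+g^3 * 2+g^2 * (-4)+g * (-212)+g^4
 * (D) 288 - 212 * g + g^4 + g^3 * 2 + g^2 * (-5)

Expanding (g - 9)*(4 + g)*(8 + g)*(g - 1):
= g^4 - 212*g - 79*g^2 + 2*g^3 + 288
B) g^4 - 212*g - 79*g^2 + 2*g^3 + 288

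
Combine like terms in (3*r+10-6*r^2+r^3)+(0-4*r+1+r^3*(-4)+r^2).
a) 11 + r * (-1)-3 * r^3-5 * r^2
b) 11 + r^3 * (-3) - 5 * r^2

Adding the polynomials and combining like terms:
(3*r + 10 - 6*r^2 + r^3) + (0 - 4*r + 1 + r^3*(-4) + r^2)
= 11 + r * (-1)-3 * r^3-5 * r^2
a) 11 + r * (-1)-3 * r^3-5 * r^2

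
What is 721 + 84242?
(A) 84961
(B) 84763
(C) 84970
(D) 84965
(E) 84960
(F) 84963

721 + 84242 = 84963
F) 84963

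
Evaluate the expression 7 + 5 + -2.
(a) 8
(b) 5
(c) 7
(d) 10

First: 7 + 5 = 12
Then: 12 + -2 = 10
d) 10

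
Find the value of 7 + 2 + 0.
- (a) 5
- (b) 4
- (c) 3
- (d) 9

First: 7 + 2 = 9
Then: 9 + 0 = 9
d) 9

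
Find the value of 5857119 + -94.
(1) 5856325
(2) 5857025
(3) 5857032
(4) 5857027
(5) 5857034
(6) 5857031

5857119 + -94 = 5857025
2) 5857025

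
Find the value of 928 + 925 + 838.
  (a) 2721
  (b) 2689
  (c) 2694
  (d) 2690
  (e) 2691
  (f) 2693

First: 928 + 925 = 1853
Then: 1853 + 838 = 2691
e) 2691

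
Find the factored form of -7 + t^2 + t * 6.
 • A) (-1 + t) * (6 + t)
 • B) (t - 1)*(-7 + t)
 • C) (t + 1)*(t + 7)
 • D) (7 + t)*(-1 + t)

We need to factor -7 + t^2 + t * 6.
The factored form is (7 + t)*(-1 + t).
D) (7 + t)*(-1 + t)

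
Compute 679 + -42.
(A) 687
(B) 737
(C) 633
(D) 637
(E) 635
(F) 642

679 + -42 = 637
D) 637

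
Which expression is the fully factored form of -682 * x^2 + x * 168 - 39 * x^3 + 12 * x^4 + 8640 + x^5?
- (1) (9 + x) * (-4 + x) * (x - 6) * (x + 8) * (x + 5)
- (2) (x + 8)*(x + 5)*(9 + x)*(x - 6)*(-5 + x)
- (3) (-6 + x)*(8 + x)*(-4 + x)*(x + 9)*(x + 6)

We need to factor -682 * x^2 + x * 168 - 39 * x^3 + 12 * x^4 + 8640 + x^5.
The factored form is (9 + x) * (-4 + x) * (x - 6) * (x + 8) * (x + 5).
1) (9 + x) * (-4 + x) * (x - 6) * (x + 8) * (x + 5)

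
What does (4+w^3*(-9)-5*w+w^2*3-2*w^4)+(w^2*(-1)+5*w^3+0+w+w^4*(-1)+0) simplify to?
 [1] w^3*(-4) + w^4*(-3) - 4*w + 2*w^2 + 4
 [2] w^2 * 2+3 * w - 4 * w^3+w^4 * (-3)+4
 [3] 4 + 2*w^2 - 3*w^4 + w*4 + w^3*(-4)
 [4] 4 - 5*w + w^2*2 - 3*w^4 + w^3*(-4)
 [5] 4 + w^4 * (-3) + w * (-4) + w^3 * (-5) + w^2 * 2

Adding the polynomials and combining like terms:
(4 + w^3*(-9) - 5*w + w^2*3 - 2*w^4) + (w^2*(-1) + 5*w^3 + 0 + w + w^4*(-1) + 0)
= w^3*(-4) + w^4*(-3) - 4*w + 2*w^2 + 4
1) w^3*(-4) + w^4*(-3) - 4*w + 2*w^2 + 4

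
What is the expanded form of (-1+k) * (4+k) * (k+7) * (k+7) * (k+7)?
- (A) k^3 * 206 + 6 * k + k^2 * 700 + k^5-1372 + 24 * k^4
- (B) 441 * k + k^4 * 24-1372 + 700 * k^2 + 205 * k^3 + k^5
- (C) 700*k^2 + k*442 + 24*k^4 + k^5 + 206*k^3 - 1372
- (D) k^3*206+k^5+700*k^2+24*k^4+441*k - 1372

Expanding (-1+k) * (4+k) * (k+7) * (k+7) * (k+7):
= k^3*206+k^5+700*k^2+24*k^4+441*k - 1372
D) k^3*206+k^5+700*k^2+24*k^4+441*k - 1372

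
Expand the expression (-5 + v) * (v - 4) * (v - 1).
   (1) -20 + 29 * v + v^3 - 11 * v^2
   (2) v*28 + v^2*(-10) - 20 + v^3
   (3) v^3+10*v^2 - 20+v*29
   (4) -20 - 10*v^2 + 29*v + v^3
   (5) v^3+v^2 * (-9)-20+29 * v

Expanding (-5 + v) * (v - 4) * (v - 1):
= -20 - 10*v^2 + 29*v + v^3
4) -20 - 10*v^2 + 29*v + v^3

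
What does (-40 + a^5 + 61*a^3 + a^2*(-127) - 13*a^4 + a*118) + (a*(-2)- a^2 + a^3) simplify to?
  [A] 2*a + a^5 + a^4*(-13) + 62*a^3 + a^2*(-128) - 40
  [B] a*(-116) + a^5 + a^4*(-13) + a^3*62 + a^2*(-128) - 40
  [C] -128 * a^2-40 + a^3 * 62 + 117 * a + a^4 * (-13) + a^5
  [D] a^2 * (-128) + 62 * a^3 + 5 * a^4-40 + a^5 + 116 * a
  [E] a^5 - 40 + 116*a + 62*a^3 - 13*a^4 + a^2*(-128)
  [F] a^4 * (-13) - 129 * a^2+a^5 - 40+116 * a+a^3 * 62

Adding the polynomials and combining like terms:
(-40 + a^5 + 61*a^3 + a^2*(-127) - 13*a^4 + a*118) + (a*(-2) - a^2 + a^3)
= a^5 - 40 + 116*a + 62*a^3 - 13*a^4 + a^2*(-128)
E) a^5 - 40 + 116*a + 62*a^3 - 13*a^4 + a^2*(-128)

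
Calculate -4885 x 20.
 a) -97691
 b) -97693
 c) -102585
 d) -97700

-4885 * 20 = -97700
d) -97700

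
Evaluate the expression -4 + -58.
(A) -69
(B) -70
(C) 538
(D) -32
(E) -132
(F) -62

-4 + -58 = -62
F) -62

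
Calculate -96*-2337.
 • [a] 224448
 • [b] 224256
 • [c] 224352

-96 * -2337 = 224352
c) 224352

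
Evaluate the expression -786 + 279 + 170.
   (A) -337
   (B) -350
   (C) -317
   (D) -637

First: -786 + 279 = -507
Then: -507 + 170 = -337
A) -337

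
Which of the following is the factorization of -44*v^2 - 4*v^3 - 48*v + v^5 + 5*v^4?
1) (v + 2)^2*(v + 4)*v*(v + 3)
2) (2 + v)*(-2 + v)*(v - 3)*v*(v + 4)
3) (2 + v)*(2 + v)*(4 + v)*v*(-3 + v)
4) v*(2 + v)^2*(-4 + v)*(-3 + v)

We need to factor -44*v^2 - 4*v^3 - 48*v + v^5 + 5*v^4.
The factored form is (2 + v)*(2 + v)*(4 + v)*v*(-3 + v).
3) (2 + v)*(2 + v)*(4 + v)*v*(-3 + v)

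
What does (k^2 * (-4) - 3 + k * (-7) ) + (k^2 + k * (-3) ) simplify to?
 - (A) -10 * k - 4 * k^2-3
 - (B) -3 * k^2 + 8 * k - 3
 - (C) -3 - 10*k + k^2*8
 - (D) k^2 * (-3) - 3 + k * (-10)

Adding the polynomials and combining like terms:
(k^2*(-4) - 3 + k*(-7)) + (k^2 + k*(-3))
= k^2 * (-3) - 3 + k * (-10)
D) k^2 * (-3) - 3 + k * (-10)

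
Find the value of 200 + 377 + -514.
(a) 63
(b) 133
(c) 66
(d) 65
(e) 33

First: 200 + 377 = 577
Then: 577 + -514 = 63
a) 63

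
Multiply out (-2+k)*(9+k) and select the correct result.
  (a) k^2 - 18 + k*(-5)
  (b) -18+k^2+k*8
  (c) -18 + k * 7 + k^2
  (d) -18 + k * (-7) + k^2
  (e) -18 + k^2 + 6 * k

Expanding (-2+k)*(9+k):
= -18 + k * 7 + k^2
c) -18 + k * 7 + k^2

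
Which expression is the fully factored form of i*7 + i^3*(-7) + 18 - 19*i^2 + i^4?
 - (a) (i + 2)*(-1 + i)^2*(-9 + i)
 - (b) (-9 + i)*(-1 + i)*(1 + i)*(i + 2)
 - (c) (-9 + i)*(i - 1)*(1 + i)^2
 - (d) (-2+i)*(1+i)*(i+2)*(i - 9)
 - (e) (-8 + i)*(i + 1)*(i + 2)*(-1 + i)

We need to factor i*7 + i^3*(-7) + 18 - 19*i^2 + i^4.
The factored form is (-9 + i)*(-1 + i)*(1 + i)*(i + 2).
b) (-9 + i)*(-1 + i)*(1 + i)*(i + 2)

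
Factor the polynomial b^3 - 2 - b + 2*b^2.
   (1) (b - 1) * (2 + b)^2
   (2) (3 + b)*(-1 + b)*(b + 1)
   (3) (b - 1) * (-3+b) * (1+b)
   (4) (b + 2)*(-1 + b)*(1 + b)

We need to factor b^3 - 2 - b + 2*b^2.
The factored form is (b + 2)*(-1 + b)*(1 + b).
4) (b + 2)*(-1 + b)*(1 + b)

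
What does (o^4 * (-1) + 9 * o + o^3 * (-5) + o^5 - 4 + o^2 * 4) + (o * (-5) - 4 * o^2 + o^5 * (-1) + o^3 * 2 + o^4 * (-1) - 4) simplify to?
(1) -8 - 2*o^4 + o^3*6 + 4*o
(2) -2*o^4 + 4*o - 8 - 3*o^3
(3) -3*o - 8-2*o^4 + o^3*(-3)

Adding the polynomials and combining like terms:
(o^4*(-1) + 9*o + o^3*(-5) + o^5 - 4 + o^2*4) + (o*(-5) - 4*o^2 + o^5*(-1) + o^3*2 + o^4*(-1) - 4)
= -2*o^4 + 4*o - 8 - 3*o^3
2) -2*o^4 + 4*o - 8 - 3*o^3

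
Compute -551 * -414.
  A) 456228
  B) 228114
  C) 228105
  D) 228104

-551 * -414 = 228114
B) 228114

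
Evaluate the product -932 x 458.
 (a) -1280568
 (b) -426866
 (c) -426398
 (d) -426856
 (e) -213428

-932 * 458 = -426856
d) -426856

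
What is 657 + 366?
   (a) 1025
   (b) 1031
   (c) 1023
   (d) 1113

657 + 366 = 1023
c) 1023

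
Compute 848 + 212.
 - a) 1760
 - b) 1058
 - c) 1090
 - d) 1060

848 + 212 = 1060
d) 1060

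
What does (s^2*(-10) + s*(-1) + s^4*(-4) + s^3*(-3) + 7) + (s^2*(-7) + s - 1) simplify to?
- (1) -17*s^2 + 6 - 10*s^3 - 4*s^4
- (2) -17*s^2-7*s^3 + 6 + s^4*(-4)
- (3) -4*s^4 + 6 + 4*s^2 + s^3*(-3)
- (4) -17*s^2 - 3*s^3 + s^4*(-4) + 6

Adding the polynomials and combining like terms:
(s^2*(-10) + s*(-1) + s^4*(-4) + s^3*(-3) + 7) + (s^2*(-7) + s - 1)
= -17*s^2 - 3*s^3 + s^4*(-4) + 6
4) -17*s^2 - 3*s^3 + s^4*(-4) + 6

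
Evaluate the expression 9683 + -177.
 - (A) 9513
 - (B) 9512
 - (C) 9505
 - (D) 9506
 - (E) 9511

9683 + -177 = 9506
D) 9506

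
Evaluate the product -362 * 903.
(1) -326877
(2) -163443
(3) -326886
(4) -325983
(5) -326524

-362 * 903 = -326886
3) -326886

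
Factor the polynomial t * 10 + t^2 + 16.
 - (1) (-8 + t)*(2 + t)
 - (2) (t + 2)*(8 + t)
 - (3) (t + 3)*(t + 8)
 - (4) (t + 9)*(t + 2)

We need to factor t * 10 + t^2 + 16.
The factored form is (t + 2)*(8 + t).
2) (t + 2)*(8 + t)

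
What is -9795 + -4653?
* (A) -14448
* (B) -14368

-9795 + -4653 = -14448
A) -14448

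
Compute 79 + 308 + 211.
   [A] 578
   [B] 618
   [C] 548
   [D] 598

First: 79 + 308 = 387
Then: 387 + 211 = 598
D) 598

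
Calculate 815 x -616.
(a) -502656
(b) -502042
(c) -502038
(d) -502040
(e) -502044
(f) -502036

815 * -616 = -502040
d) -502040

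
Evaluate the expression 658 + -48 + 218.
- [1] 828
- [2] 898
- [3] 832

First: 658 + -48 = 610
Then: 610 + 218 = 828
1) 828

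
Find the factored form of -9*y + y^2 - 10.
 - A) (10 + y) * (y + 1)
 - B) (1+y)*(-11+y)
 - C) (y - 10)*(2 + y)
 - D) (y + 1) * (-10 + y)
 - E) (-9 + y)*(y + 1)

We need to factor -9*y + y^2 - 10.
The factored form is (y + 1) * (-10 + y).
D) (y + 1) * (-10 + y)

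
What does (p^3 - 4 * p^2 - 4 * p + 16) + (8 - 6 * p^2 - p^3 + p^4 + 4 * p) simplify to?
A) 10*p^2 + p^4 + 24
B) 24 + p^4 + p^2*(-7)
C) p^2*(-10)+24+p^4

Adding the polynomials and combining like terms:
(p^3 - 4*p^2 - 4*p + 16) + (8 - 6*p^2 - p^3 + p^4 + 4*p)
= p^2*(-10)+24+p^4
C) p^2*(-10)+24+p^4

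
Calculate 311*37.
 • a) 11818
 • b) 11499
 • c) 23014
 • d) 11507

311 * 37 = 11507
d) 11507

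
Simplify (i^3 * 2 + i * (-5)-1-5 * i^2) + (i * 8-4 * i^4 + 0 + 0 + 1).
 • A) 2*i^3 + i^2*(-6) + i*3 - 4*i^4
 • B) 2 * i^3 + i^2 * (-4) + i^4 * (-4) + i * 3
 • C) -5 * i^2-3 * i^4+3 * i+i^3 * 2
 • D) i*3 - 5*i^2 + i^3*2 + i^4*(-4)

Adding the polynomials and combining like terms:
(i^3*2 + i*(-5) - 1 - 5*i^2) + (i*8 - 4*i^4 + 0 + 0 + 1)
= i*3 - 5*i^2 + i^3*2 + i^4*(-4)
D) i*3 - 5*i^2 + i^3*2 + i^4*(-4)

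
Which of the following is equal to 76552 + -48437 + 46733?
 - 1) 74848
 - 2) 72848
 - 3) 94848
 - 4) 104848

First: 76552 + -48437 = 28115
Then: 28115 + 46733 = 74848
1) 74848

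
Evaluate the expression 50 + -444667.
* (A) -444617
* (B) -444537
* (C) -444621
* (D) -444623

50 + -444667 = -444617
A) -444617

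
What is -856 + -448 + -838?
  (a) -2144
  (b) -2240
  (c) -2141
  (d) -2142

First: -856 + -448 = -1304
Then: -1304 + -838 = -2142
d) -2142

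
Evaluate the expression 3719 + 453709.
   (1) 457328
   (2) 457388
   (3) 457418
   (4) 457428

3719 + 453709 = 457428
4) 457428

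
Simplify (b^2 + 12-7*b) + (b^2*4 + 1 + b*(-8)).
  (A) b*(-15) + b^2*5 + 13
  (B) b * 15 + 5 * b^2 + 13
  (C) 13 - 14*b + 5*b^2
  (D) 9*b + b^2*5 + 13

Adding the polynomials and combining like terms:
(b^2 + 12 - 7*b) + (b^2*4 + 1 + b*(-8))
= b*(-15) + b^2*5 + 13
A) b*(-15) + b^2*5 + 13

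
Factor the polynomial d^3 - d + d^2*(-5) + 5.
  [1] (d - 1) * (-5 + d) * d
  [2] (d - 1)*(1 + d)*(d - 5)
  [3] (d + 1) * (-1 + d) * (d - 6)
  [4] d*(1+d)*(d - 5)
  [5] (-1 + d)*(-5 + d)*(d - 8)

We need to factor d^3 - d + d^2*(-5) + 5.
The factored form is (d - 1)*(1 + d)*(d - 5).
2) (d - 1)*(1 + d)*(d - 5)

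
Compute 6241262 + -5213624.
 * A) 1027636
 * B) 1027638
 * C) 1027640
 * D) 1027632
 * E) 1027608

6241262 + -5213624 = 1027638
B) 1027638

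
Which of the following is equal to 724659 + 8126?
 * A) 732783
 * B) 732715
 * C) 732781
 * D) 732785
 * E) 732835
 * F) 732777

724659 + 8126 = 732785
D) 732785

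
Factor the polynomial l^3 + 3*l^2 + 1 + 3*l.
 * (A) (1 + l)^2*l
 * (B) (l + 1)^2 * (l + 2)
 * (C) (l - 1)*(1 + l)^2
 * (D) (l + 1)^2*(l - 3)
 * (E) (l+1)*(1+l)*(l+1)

We need to factor l^3 + 3*l^2 + 1 + 3*l.
The factored form is (l+1)*(1+l)*(l+1).
E) (l+1)*(1+l)*(l+1)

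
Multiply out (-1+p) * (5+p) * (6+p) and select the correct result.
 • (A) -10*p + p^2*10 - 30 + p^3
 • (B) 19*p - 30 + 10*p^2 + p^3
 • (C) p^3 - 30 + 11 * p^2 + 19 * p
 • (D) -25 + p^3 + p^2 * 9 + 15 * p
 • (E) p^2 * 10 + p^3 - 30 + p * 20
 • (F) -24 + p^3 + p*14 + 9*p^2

Expanding (-1+p) * (5+p) * (6+p):
= 19*p - 30 + 10*p^2 + p^3
B) 19*p - 30 + 10*p^2 + p^3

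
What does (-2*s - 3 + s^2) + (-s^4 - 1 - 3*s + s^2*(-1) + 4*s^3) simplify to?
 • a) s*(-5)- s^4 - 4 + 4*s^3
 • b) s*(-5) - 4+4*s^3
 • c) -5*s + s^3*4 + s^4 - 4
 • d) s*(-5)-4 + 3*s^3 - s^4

Adding the polynomials and combining like terms:
(-2*s - 3 + s^2) + (-s^4 - 1 - 3*s + s^2*(-1) + 4*s^3)
= s*(-5)- s^4 - 4 + 4*s^3
a) s*(-5)- s^4 - 4 + 4*s^3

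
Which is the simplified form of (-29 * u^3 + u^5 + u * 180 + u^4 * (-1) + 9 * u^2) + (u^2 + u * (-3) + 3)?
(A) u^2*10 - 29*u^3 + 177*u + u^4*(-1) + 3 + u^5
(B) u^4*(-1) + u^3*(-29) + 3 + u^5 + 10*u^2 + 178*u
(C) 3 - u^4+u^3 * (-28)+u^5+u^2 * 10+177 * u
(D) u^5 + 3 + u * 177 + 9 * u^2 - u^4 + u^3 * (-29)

Adding the polynomials and combining like terms:
(-29*u^3 + u^5 + u*180 + u^4*(-1) + 9*u^2) + (u^2 + u*(-3) + 3)
= u^2*10 - 29*u^3 + 177*u + u^4*(-1) + 3 + u^5
A) u^2*10 - 29*u^3 + 177*u + u^4*(-1) + 3 + u^5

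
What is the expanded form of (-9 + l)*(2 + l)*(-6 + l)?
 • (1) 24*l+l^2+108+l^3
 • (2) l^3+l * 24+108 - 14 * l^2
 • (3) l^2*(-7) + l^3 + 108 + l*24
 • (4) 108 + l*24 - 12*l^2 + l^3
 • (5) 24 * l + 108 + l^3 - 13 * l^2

Expanding (-9 + l)*(2 + l)*(-6 + l):
= 24 * l + 108 + l^3 - 13 * l^2
5) 24 * l + 108 + l^3 - 13 * l^2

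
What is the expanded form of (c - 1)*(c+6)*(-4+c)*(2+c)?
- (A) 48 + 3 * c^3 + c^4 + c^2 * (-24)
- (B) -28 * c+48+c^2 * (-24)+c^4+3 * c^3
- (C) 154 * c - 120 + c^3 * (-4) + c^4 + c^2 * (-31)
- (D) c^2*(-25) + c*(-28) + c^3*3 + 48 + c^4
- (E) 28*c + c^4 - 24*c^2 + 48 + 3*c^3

Expanding (c - 1)*(c+6)*(-4+c)*(2+c):
= -28 * c+48+c^2 * (-24)+c^4+3 * c^3
B) -28 * c+48+c^2 * (-24)+c^4+3 * c^3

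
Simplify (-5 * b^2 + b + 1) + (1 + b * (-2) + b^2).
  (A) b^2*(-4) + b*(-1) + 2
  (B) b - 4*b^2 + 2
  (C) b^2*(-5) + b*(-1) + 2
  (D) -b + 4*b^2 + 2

Adding the polynomials and combining like terms:
(-5*b^2 + b + 1) + (1 + b*(-2) + b^2)
= b^2*(-4) + b*(-1) + 2
A) b^2*(-4) + b*(-1) + 2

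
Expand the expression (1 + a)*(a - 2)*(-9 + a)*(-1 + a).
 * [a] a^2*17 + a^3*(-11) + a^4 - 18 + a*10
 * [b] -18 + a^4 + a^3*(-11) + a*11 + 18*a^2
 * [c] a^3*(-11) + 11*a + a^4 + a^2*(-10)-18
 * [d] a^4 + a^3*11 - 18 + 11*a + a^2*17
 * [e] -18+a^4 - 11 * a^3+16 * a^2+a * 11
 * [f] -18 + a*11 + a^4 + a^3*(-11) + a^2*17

Expanding (1 + a)*(a - 2)*(-9 + a)*(-1 + a):
= -18 + a*11 + a^4 + a^3*(-11) + a^2*17
f) -18 + a*11 + a^4 + a^3*(-11) + a^2*17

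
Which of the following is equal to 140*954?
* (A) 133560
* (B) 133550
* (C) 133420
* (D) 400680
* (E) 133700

140 * 954 = 133560
A) 133560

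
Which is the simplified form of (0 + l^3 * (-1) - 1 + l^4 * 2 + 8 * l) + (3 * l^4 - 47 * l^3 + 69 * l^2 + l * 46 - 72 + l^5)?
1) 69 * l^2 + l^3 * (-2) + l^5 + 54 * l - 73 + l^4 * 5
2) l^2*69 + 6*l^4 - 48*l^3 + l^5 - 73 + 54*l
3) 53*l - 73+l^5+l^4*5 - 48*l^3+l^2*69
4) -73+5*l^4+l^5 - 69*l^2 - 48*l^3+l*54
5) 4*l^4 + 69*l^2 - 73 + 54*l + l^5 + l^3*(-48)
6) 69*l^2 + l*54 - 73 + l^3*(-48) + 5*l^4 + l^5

Adding the polynomials and combining like terms:
(0 + l^3*(-1) - 1 + l^4*2 + 8*l) + (3*l^4 - 47*l^3 + 69*l^2 + l*46 - 72 + l^5)
= 69*l^2 + l*54 - 73 + l^3*(-48) + 5*l^4 + l^5
6) 69*l^2 + l*54 - 73 + l^3*(-48) + 5*l^4 + l^5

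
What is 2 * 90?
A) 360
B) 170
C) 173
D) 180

2 * 90 = 180
D) 180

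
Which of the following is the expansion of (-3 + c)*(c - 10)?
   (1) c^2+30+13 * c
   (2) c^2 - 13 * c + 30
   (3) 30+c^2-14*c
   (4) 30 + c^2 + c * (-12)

Expanding (-3 + c)*(c - 10):
= c^2 - 13 * c + 30
2) c^2 - 13 * c + 30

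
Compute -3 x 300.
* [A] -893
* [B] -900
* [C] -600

-3 * 300 = -900
B) -900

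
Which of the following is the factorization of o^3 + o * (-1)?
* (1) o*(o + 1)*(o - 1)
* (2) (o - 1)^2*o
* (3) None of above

We need to factor o^3 + o * (-1).
The factored form is o*(o + 1)*(o - 1).
1) o*(o + 1)*(o - 1)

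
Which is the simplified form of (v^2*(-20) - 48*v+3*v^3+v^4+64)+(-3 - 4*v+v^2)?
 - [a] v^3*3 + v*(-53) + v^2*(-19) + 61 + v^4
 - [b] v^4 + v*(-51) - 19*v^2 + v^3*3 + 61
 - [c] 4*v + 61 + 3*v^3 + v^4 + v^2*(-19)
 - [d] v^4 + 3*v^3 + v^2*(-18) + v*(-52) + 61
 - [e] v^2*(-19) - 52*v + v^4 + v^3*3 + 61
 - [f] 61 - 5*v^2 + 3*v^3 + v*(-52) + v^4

Adding the polynomials and combining like terms:
(v^2*(-20) - 48*v + 3*v^3 + v^4 + 64) + (-3 - 4*v + v^2)
= v^2*(-19) - 52*v + v^4 + v^3*3 + 61
e) v^2*(-19) - 52*v + v^4 + v^3*3 + 61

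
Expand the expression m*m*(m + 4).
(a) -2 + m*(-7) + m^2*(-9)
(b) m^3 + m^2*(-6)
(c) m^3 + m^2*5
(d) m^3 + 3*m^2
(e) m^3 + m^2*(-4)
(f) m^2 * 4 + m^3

Expanding m*m*(m + 4):
= m^2 * 4 + m^3
f) m^2 * 4 + m^3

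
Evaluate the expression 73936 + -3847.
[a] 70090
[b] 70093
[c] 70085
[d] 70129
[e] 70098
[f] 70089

73936 + -3847 = 70089
f) 70089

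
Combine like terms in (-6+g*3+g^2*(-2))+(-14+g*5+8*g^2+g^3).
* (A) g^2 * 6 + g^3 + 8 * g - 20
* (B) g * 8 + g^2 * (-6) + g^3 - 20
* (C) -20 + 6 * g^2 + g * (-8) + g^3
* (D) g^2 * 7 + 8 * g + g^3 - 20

Adding the polynomials and combining like terms:
(-6 + g*3 + g^2*(-2)) + (-14 + g*5 + 8*g^2 + g^3)
= g^2 * 6 + g^3 + 8 * g - 20
A) g^2 * 6 + g^3 + 8 * g - 20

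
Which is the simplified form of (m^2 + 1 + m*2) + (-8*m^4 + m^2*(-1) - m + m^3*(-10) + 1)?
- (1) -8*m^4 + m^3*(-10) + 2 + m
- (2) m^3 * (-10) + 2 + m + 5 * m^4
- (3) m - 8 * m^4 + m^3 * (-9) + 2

Adding the polynomials and combining like terms:
(m^2 + 1 + m*2) + (-8*m^4 + m^2*(-1) - m + m^3*(-10) + 1)
= -8*m^4 + m^3*(-10) + 2 + m
1) -8*m^4 + m^3*(-10) + 2 + m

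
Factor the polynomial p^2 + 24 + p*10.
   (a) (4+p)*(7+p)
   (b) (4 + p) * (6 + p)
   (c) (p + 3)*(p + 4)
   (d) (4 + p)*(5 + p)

We need to factor p^2 + 24 + p*10.
The factored form is (4 + p) * (6 + p).
b) (4 + p) * (6 + p)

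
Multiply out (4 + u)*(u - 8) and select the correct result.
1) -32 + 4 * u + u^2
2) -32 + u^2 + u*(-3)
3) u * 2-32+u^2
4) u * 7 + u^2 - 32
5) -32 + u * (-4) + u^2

Expanding (4 + u)*(u - 8):
= -32 + u * (-4) + u^2
5) -32 + u * (-4) + u^2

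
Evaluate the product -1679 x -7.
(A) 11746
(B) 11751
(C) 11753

-1679 * -7 = 11753
C) 11753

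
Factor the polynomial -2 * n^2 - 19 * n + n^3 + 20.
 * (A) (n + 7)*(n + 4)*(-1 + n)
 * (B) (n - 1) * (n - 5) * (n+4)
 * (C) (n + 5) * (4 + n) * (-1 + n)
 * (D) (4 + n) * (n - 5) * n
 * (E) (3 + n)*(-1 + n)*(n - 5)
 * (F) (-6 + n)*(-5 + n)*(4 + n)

We need to factor -2 * n^2 - 19 * n + n^3 + 20.
The factored form is (n - 1) * (n - 5) * (n+4).
B) (n - 1) * (n - 5) * (n+4)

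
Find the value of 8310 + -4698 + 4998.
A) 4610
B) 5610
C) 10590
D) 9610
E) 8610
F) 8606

First: 8310 + -4698 = 3612
Then: 3612 + 4998 = 8610
E) 8610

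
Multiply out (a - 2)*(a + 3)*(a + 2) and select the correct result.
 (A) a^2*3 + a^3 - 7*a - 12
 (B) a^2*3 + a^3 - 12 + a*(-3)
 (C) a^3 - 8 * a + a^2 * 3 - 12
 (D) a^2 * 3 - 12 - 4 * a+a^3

Expanding (a - 2)*(a + 3)*(a + 2):
= a^2 * 3 - 12 - 4 * a+a^3
D) a^2 * 3 - 12 - 4 * a+a^3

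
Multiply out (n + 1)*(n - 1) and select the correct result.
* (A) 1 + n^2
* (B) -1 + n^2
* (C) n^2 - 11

Expanding (n + 1)*(n - 1):
= -1 + n^2
B) -1 + n^2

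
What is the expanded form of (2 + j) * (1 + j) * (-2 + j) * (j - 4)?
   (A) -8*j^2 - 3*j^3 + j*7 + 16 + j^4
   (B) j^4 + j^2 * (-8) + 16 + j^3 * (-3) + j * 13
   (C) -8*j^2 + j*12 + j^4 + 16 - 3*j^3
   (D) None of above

Expanding (2 + j) * (1 + j) * (-2 + j) * (j - 4):
= -8*j^2 + j*12 + j^4 + 16 - 3*j^3
C) -8*j^2 + j*12 + j^4 + 16 - 3*j^3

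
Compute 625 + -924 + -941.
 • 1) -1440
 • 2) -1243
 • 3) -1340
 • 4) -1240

First: 625 + -924 = -299
Then: -299 + -941 = -1240
4) -1240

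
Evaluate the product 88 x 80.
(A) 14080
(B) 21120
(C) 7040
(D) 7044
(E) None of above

88 * 80 = 7040
C) 7040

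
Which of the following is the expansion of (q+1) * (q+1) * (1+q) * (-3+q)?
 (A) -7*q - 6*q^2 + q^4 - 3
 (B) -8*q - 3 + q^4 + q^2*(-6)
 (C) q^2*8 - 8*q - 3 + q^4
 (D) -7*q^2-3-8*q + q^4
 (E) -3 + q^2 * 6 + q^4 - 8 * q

Expanding (q+1) * (q+1) * (1+q) * (-3+q):
= -8*q - 3 + q^4 + q^2*(-6)
B) -8*q - 3 + q^4 + q^2*(-6)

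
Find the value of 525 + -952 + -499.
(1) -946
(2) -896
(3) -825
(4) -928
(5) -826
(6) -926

First: 525 + -952 = -427
Then: -427 + -499 = -926
6) -926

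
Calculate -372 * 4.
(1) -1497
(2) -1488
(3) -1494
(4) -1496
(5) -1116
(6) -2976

-372 * 4 = -1488
2) -1488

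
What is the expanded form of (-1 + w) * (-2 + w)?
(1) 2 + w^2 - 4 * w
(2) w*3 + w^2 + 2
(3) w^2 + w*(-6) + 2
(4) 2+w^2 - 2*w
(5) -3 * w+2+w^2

Expanding (-1 + w) * (-2 + w):
= -3 * w+2+w^2
5) -3 * w+2+w^2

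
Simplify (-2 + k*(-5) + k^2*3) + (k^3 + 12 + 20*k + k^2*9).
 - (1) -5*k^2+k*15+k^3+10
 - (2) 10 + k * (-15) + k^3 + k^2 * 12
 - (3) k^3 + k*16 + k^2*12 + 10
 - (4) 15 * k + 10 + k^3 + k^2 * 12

Adding the polynomials and combining like terms:
(-2 + k*(-5) + k^2*3) + (k^3 + 12 + 20*k + k^2*9)
= 15 * k + 10 + k^3 + k^2 * 12
4) 15 * k + 10 + k^3 + k^2 * 12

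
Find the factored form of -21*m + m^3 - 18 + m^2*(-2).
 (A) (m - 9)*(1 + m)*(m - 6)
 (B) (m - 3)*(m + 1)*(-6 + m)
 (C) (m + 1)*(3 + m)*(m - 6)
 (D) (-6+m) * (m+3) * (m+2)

We need to factor -21*m + m^3 - 18 + m^2*(-2).
The factored form is (m + 1)*(3 + m)*(m - 6).
C) (m + 1)*(3 + m)*(m - 6)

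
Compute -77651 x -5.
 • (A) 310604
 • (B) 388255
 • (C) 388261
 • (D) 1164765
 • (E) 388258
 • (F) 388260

-77651 * -5 = 388255
B) 388255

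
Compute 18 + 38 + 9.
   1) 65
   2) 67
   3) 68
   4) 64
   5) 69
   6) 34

First: 18 + 38 = 56
Then: 56 + 9 = 65
1) 65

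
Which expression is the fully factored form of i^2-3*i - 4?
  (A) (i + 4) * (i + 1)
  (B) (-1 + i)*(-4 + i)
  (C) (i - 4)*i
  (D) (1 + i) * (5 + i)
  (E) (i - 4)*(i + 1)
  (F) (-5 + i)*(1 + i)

We need to factor i^2-3*i - 4.
The factored form is (i - 4)*(i + 1).
E) (i - 4)*(i + 1)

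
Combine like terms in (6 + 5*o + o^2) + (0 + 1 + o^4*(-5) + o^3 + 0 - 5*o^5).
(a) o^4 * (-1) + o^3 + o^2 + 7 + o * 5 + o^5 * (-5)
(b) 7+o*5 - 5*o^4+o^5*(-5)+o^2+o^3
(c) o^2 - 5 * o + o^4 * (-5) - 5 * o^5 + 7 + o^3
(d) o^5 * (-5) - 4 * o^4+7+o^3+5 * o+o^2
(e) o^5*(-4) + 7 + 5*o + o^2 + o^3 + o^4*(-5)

Adding the polynomials and combining like terms:
(6 + 5*o + o^2) + (0 + 1 + o^4*(-5) + o^3 + 0 - 5*o^5)
= 7+o*5 - 5*o^4+o^5*(-5)+o^2+o^3
b) 7+o*5 - 5*o^4+o^5*(-5)+o^2+o^3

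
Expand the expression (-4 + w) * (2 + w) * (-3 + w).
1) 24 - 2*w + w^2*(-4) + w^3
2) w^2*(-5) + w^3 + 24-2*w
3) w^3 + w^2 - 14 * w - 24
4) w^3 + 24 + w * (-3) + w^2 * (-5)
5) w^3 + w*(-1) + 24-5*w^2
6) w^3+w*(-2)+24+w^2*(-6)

Expanding (-4 + w) * (2 + w) * (-3 + w):
= w^2*(-5) + w^3 + 24-2*w
2) w^2*(-5) + w^3 + 24-2*w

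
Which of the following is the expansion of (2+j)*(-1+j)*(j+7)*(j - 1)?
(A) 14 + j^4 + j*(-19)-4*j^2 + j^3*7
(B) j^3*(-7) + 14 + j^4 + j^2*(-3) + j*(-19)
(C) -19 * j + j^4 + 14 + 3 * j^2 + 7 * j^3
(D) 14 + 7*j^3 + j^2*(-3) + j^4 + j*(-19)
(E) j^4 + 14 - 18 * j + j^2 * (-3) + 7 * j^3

Expanding (2+j)*(-1+j)*(j+7)*(j - 1):
= 14 + 7*j^3 + j^2*(-3) + j^4 + j*(-19)
D) 14 + 7*j^3 + j^2*(-3) + j^4 + j*(-19)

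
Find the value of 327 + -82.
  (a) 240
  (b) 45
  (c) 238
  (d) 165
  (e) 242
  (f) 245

327 + -82 = 245
f) 245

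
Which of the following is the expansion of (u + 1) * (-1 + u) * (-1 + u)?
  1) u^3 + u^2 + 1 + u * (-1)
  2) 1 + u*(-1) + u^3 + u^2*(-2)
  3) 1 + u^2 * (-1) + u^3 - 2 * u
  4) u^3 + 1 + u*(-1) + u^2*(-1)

Expanding (u + 1) * (-1 + u) * (-1 + u):
= u^3 + 1 + u*(-1) + u^2*(-1)
4) u^3 + 1 + u*(-1) + u^2*(-1)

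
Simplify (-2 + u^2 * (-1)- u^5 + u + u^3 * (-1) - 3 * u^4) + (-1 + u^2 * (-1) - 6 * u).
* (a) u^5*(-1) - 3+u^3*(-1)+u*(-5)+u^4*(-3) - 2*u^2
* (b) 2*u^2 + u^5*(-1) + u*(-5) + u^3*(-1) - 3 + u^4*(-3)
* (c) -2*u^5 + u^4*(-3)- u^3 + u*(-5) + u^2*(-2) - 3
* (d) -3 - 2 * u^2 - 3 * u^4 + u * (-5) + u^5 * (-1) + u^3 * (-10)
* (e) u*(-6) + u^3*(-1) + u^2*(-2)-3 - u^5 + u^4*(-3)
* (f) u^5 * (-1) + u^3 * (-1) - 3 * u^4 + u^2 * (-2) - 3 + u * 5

Adding the polynomials and combining like terms:
(-2 + u^2*(-1) - u^5 + u + u^3*(-1) - 3*u^4) + (-1 + u^2*(-1) - 6*u)
= u^5*(-1) - 3+u^3*(-1)+u*(-5)+u^4*(-3) - 2*u^2
a) u^5*(-1) - 3+u^3*(-1)+u*(-5)+u^4*(-3) - 2*u^2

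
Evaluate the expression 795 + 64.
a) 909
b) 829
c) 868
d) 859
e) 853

795 + 64 = 859
d) 859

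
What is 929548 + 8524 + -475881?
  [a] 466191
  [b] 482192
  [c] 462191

First: 929548 + 8524 = 938072
Then: 938072 + -475881 = 462191
c) 462191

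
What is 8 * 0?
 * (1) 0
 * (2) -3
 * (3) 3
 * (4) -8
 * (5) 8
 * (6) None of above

8 * 0 = 0
1) 0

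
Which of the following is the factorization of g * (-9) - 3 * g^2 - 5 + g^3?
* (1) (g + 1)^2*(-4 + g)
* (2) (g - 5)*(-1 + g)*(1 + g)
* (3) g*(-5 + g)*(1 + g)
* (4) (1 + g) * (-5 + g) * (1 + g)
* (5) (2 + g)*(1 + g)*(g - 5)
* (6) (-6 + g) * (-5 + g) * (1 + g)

We need to factor g * (-9) - 3 * g^2 - 5 + g^3.
The factored form is (1 + g) * (-5 + g) * (1 + g).
4) (1 + g) * (-5 + g) * (1 + g)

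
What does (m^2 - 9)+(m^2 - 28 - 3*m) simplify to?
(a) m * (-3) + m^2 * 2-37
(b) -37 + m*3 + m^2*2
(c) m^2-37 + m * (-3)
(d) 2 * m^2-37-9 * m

Adding the polynomials and combining like terms:
(m^2 - 9) + (m^2 - 28 - 3*m)
= m * (-3) + m^2 * 2-37
a) m * (-3) + m^2 * 2-37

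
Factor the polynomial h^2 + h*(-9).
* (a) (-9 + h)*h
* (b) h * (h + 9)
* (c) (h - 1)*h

We need to factor h^2 + h*(-9).
The factored form is (-9 + h)*h.
a) (-9 + h)*h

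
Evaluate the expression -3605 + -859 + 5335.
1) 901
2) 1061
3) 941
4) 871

First: -3605 + -859 = -4464
Then: -4464 + 5335 = 871
4) 871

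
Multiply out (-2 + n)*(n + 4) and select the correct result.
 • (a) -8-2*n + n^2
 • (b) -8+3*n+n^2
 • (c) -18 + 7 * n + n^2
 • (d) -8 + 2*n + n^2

Expanding (-2 + n)*(n + 4):
= -8 + 2*n + n^2
d) -8 + 2*n + n^2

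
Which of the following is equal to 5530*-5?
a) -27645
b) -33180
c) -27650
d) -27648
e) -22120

5530 * -5 = -27650
c) -27650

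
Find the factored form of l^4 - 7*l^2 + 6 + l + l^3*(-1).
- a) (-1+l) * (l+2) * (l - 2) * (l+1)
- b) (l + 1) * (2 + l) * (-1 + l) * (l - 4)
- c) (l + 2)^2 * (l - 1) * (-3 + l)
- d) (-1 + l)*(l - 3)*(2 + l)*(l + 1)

We need to factor l^4 - 7*l^2 + 6 + l + l^3*(-1).
The factored form is (-1 + l)*(l - 3)*(2 + l)*(l + 1).
d) (-1 + l)*(l - 3)*(2 + l)*(l + 1)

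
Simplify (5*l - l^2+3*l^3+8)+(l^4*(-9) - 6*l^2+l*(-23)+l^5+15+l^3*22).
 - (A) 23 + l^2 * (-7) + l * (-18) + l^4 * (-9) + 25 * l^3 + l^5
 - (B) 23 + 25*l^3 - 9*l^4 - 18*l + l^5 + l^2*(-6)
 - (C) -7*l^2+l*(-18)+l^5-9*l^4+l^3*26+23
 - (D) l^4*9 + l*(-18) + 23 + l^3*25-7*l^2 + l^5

Adding the polynomials and combining like terms:
(5*l - l^2 + 3*l^3 + 8) + (l^4*(-9) - 6*l^2 + l*(-23) + l^5 + 15 + l^3*22)
= 23 + l^2 * (-7) + l * (-18) + l^4 * (-9) + 25 * l^3 + l^5
A) 23 + l^2 * (-7) + l * (-18) + l^4 * (-9) + 25 * l^3 + l^5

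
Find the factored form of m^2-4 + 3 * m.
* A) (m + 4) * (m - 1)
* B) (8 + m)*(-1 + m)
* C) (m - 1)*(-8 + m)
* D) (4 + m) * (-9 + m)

We need to factor m^2-4 + 3 * m.
The factored form is (m + 4) * (m - 1).
A) (m + 4) * (m - 1)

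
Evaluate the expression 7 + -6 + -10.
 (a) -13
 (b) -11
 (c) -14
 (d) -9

First: 7 + -6 = 1
Then: 1 + -10 = -9
d) -9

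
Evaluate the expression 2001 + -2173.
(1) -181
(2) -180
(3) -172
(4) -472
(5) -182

2001 + -2173 = -172
3) -172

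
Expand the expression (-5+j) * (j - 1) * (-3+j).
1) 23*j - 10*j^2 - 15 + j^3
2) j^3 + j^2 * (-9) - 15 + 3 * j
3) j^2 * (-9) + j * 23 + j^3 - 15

Expanding (-5+j) * (j - 1) * (-3+j):
= j^2 * (-9) + j * 23 + j^3 - 15
3) j^2 * (-9) + j * 23 + j^3 - 15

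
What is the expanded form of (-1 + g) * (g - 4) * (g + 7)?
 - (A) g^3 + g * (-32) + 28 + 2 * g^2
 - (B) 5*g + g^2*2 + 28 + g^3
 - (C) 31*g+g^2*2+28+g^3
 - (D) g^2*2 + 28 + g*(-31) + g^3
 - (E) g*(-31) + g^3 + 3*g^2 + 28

Expanding (-1 + g) * (g - 4) * (g + 7):
= g^2*2 + 28 + g*(-31) + g^3
D) g^2*2 + 28 + g*(-31) + g^3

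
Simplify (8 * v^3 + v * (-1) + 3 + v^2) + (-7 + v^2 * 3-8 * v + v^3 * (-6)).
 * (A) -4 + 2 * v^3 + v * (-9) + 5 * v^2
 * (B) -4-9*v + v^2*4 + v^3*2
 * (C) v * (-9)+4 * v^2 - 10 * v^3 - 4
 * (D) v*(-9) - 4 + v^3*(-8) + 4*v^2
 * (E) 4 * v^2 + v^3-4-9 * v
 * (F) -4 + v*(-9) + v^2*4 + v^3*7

Adding the polynomials and combining like terms:
(8*v^3 + v*(-1) + 3 + v^2) + (-7 + v^2*3 - 8*v + v^3*(-6))
= -4-9*v + v^2*4 + v^3*2
B) -4-9*v + v^2*4 + v^3*2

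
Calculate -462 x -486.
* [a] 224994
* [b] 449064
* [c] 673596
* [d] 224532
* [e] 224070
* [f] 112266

-462 * -486 = 224532
d) 224532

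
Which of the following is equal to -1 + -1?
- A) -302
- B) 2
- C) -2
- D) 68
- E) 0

-1 + -1 = -2
C) -2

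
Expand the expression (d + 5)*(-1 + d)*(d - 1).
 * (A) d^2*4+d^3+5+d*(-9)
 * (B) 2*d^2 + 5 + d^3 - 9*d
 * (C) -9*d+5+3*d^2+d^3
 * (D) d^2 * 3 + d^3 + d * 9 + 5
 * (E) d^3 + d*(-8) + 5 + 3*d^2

Expanding (d + 5)*(-1 + d)*(d - 1):
= -9*d+5+3*d^2+d^3
C) -9*d+5+3*d^2+d^3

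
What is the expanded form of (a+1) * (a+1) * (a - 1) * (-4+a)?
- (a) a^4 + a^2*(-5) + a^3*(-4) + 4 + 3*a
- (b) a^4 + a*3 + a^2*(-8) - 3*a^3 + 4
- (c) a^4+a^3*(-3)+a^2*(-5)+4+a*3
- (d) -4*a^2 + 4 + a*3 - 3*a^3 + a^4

Expanding (a+1) * (a+1) * (a - 1) * (-4+a):
= a^4+a^3*(-3)+a^2*(-5)+4+a*3
c) a^4+a^3*(-3)+a^2*(-5)+4+a*3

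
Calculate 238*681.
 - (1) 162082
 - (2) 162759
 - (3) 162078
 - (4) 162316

238 * 681 = 162078
3) 162078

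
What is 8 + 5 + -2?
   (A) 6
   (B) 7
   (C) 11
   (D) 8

First: 8 + 5 = 13
Then: 13 + -2 = 11
C) 11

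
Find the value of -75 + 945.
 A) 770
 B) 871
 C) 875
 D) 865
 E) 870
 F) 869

-75 + 945 = 870
E) 870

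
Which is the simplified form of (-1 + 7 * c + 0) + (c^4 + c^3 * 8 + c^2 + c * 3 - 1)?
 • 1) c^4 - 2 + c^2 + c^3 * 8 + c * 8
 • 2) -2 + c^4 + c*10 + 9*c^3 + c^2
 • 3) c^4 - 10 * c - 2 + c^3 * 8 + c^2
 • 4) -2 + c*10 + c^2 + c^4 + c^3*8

Adding the polynomials and combining like terms:
(-1 + 7*c + 0) + (c^4 + c^3*8 + c^2 + c*3 - 1)
= -2 + c*10 + c^2 + c^4 + c^3*8
4) -2 + c*10 + c^2 + c^4 + c^3*8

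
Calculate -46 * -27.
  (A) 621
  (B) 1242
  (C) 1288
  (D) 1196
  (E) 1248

-46 * -27 = 1242
B) 1242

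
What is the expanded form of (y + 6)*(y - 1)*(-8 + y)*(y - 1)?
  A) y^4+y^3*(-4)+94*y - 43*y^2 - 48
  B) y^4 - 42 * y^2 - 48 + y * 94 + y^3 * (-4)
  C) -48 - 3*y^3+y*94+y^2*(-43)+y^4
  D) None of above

Expanding (y + 6)*(y - 1)*(-8 + y)*(y - 1):
= y^4+y^3*(-4)+94*y - 43*y^2 - 48
A) y^4+y^3*(-4)+94*y - 43*y^2 - 48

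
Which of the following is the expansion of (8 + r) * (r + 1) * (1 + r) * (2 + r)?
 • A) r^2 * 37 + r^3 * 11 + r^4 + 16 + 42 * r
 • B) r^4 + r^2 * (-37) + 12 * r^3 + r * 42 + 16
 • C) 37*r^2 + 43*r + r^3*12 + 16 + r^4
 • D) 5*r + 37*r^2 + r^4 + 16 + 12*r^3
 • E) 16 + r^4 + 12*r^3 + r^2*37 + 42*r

Expanding (8 + r) * (r + 1) * (1 + r) * (2 + r):
= 16 + r^4 + 12*r^3 + r^2*37 + 42*r
E) 16 + r^4 + 12*r^3 + r^2*37 + 42*r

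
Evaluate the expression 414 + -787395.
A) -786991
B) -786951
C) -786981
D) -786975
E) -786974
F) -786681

414 + -787395 = -786981
C) -786981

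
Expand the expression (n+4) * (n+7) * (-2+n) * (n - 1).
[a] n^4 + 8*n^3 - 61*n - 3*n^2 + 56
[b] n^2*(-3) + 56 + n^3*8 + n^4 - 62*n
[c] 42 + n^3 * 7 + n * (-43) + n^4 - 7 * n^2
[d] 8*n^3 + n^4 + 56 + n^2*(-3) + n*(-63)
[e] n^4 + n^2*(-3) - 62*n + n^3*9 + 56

Expanding (n+4) * (n+7) * (-2+n) * (n - 1):
= n^2*(-3) + 56 + n^3*8 + n^4 - 62*n
b) n^2*(-3) + 56 + n^3*8 + n^4 - 62*n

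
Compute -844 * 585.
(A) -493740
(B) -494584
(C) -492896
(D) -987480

-844 * 585 = -493740
A) -493740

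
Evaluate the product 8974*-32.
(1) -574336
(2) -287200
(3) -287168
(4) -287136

8974 * -32 = -287168
3) -287168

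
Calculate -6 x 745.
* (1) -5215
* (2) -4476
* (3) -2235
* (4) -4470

-6 * 745 = -4470
4) -4470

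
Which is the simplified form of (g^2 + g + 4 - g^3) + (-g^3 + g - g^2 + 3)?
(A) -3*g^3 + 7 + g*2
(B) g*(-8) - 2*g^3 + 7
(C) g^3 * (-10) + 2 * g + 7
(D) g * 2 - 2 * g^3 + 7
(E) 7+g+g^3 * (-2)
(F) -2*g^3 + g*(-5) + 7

Adding the polynomials and combining like terms:
(g^2 + g + 4 - g^3) + (-g^3 + g - g^2 + 3)
= g * 2 - 2 * g^3 + 7
D) g * 2 - 2 * g^3 + 7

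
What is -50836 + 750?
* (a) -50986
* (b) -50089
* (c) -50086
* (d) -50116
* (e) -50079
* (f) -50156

-50836 + 750 = -50086
c) -50086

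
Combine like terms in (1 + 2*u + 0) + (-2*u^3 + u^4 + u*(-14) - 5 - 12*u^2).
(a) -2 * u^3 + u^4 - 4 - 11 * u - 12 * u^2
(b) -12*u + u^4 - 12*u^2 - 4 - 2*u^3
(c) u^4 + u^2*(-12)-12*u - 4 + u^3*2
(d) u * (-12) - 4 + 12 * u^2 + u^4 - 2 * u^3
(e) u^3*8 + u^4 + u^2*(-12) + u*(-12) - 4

Adding the polynomials and combining like terms:
(1 + 2*u + 0) + (-2*u^3 + u^4 + u*(-14) - 5 - 12*u^2)
= -12*u + u^4 - 12*u^2 - 4 - 2*u^3
b) -12*u + u^4 - 12*u^2 - 4 - 2*u^3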